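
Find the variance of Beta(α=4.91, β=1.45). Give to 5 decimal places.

0.02391

α+β = 6.36 and αβ = 7.1195, so Var = αβ/[(α+β)²(α+β+1)] = 7.1195/297.709056 = 0.02391.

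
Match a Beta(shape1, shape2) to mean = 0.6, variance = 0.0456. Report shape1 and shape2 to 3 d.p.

shape1 = 2.558, shape2 = 1.705

By moment matching, shape1+shape2 = μ(1−μ)/σ² − 1 = (0.6·0.4)/0.0456 − 1 = 5.2632 − 1 = 4.2632.
Since shape1/(shape1+shape2) = μ, shape1 = 0.6·4.2632 = 2.558 and shape2 = 0.4·4.2632 = 1.705.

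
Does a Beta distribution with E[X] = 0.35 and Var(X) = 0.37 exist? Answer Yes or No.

A Beta with mean μ has variance μ(1−μ)/(α+β+1) < μ(1−μ).
Here μ(1−μ) = 0.35×0.65 = 0.2275, and 0.37 ≥ 0.2275.

No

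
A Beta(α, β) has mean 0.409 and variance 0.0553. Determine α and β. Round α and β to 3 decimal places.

α = 1.379, β = 1.992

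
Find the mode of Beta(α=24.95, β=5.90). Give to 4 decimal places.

0.8302

The density x^(α−1)(1−x)^(β−1) is maximised at (α−1)/(α+β−2) = 23.95/28.85 = 0.8302.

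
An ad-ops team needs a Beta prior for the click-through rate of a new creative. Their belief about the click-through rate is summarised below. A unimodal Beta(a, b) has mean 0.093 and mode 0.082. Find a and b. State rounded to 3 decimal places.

With s = a+b: μ = a/s and mode = (a−1)/(s−2). Eliminating a = μs,
μs − 1 = m(s−2) ⇒ s(μ−m) = 1−2m ⇒ s = 0.836/0.011 = 76.0000.
So a = μs = 7.068, b = (1−μ)s = 68.932.

a = 7.068, b = 68.932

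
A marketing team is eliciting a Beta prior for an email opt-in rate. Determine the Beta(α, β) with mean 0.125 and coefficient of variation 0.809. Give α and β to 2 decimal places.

α = 1.21, β = 8.48

Var = (CV·μ)² = (0.809×0.125)² = 0.010226.
α+β = μ(1−μ)/Var − 1 = 0.109375/0.010226 − 1 = 9.6955.
Thus α = 0.125·9.6955 = 1.21 and β = 0.875·9.6955 = 8.48.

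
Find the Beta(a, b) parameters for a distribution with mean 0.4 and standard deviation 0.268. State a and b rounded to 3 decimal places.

σ² = 0.268² = 0.071824.
With s = a+b, Var = μ(1−μ)/(s+1), so s+1 = (0.4×0.6)/0.071824 = 3.3415 and s = 2.3415.
a = μs = 0.937, b = (1−μ)s = 1.405.

a = 0.937, b = 1.405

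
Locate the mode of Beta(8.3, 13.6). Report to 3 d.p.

With α,β > 1, mode = (α−1)/(α+β−2) = 7.3/19.9 = 0.367.

0.367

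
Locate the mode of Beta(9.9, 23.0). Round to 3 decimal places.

With α,β > 1, mode = (α−1)/(α+β−2) = 8.9/30.9 = 0.288.

0.288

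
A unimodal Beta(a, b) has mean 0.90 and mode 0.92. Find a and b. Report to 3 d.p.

Let s = a+b. Mean gives a = μs = 0.90s; mode gives (a−1)/(s−2) = 0.92.
Substituting: 0.90s − 1 = 0.92(s−2) = 0.92s − 1.84, so -0.02s = -0.84 and s = 42.0000.
Then a = 0.90×42.0000 = 37.800 and b = s−a = 4.200.

a = 37.800, b = 4.200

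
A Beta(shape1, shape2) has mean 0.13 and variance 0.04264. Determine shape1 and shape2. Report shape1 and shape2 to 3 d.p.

Let s = shape1+shape2. The Beta variance is μ(1−μ)/(s+1).
So s+1 = μ(1−μ)/σ² = (0.13×0.87)/0.04264 = 0.1131/0.04264 = 2.6524, giving s = 1.6524.
Then shape1 = μs = 0.13×1.6524 = 0.215 and shape2 = (1−μ)s = 0.87×1.6524 = 1.438.

shape1 = 0.215, shape2 = 1.438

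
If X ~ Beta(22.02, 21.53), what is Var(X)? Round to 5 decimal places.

Var = αβ/[(α+β)²(α+β+1)] = (22.02×21.53)/(43.55²×44.55) = 474.0906/84493.641375 = 0.00561.

0.00561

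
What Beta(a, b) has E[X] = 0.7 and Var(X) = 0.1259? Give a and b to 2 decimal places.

Let s = a+b. The Beta variance is μ(1−μ)/(s+1).
So s+1 = μ(1−μ)/σ² = (0.7×0.3)/0.1259 = 0.21/0.1259 = 1.6680, giving s = 0.6680.
Then a = μs = 0.7×0.6680 = 0.47 and b = (1−μ)s = 0.3×0.6680 = 0.20.

a = 0.47, b = 0.20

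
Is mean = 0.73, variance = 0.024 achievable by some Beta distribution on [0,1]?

Yes

For any Beta, Var(X) < E[X]·(1−E[X]).
Here μ(1−μ) = 0.73×0.27 = 0.1971, and 0.024 < 0.1971.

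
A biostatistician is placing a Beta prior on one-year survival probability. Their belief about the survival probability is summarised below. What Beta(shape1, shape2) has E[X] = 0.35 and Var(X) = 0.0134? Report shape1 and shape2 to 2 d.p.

Write ν = shape1+shape2; then shape1 = μν and Var = μ(1−μ)/(ν+1).
ν = μ(1−μ)/Var − 1 = 0.2275/0.0134 − 1 = 15.9776.
shape1 = 0.35·15.9776 = 5.59, shape2 = 0.65·15.9776 = 10.39.

shape1 = 5.59, shape2 = 10.39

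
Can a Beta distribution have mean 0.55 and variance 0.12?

A Beta with mean μ has variance μ(1−μ)/(α+β+1) < μ(1−μ).
Here μ(1−μ) = 0.55×0.45 = 0.2475, and 0.12 < 0.2475.

Yes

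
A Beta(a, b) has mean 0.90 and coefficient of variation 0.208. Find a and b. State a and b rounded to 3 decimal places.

a = 1.411, b = 0.157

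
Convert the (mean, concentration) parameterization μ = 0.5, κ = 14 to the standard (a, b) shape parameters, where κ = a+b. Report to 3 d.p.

Split κ in proportion μ : (1−μ): a = 0.5·14 = 7.000, b = 14 − 7.000 = 7.000.

a = 7.000, b = 7.000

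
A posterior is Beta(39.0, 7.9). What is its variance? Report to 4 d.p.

0.0029

α+β = 46.9 and αβ = 308.10, so Var = αβ/[(α+β)²(α+β+1)] = 308.10/105361.319 = 0.0029.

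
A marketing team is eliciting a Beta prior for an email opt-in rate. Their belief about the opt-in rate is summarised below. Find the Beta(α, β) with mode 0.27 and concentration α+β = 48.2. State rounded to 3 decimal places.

Mode = (α−1)/(κ−2) with κ = α+β, so α−1 = 0.27·46.2 = 12.474.
α = 13.474; β = κ − α = 34.726.

α = 13.474, β = 34.726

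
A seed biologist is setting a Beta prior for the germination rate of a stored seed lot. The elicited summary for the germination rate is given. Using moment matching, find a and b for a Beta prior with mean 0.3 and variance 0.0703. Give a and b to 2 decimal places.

Let s = a+b. The Beta variance is μ(1−μ)/(s+1).
So s+1 = μ(1−μ)/σ² = (0.3×0.7)/0.0703 = 0.21/0.0703 = 2.9872, giving s = 1.9872.
Then a = μs = 0.3×1.9872 = 0.60 and b = (1−μ)s = 0.7×1.9872 = 1.39.

a = 0.60, b = 1.39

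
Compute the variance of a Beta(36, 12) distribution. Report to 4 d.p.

0.0038

α+β = 48 and αβ = 432, so Var = αβ/[(α+β)²(α+β+1)] = 432/112896 = 0.0038.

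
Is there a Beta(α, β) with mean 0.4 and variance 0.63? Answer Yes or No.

A Beta with mean μ has variance μ(1−μ)/(α+β+1) < μ(1−μ).
Here μ(1−μ) = 0.4×0.6 = 0.24, and 0.63 ≥ 0.24.

No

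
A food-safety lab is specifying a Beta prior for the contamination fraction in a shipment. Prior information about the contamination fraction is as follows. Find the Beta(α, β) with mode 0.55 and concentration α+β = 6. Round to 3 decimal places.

α = 3.200, β = 2.800

Since the density peak of Beta(α,β) is at (α−1)/(α+β−2),
α = 1 + 0.55(6−2) = 3.200 and β = 6 − 3.200 = 2.800.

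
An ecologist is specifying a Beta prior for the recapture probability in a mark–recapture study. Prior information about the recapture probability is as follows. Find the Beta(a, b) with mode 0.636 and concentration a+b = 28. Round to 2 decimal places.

For a,b>1 the mode is (a−1)/(a+b−2), so a = mode·(κ−2)+1 = 0.636×26+1 = 17.54.
And b = (1−mode)·(κ−2)+1 = 0.364×26+1 = 10.46.

a = 17.54, b = 10.46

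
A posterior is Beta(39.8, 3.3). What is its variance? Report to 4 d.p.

μ = 39.8/43.1 = 0.923434; Var = μ(1−μ)/(α+β+1) = 0.0707038/44.1 = 0.0016.

0.0016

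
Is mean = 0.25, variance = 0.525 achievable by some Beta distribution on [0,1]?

No

A Beta with mean μ has variance μ(1−μ)/(α+β+1) < μ(1−μ).
Here μ(1−μ) = 0.25×0.75 = 0.1875, and 0.525 ≥ 0.1875.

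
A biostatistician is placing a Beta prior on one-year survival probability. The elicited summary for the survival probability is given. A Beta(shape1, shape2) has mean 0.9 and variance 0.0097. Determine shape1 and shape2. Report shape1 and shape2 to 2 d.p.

By moment matching, shape1+shape2 = μ(1−μ)/σ² − 1 = (0.9·0.1)/0.0097 − 1 = 9.2784 − 1 = 8.2784.
Since shape1/(shape1+shape2) = μ, shape1 = 0.9·8.2784 = 7.45 and shape2 = 0.1·8.2784 = 0.83.

shape1 = 7.45, shape2 = 0.83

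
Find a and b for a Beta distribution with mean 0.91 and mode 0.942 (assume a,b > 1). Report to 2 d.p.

a = 25.14, b = 2.49

With s = a+b: μ = a/s and mode = (a−1)/(s−2). Eliminating a = μs,
μs − 1 = m(s−2) ⇒ s(μ−m) = 1−2m ⇒ s = -0.884/-0.032 = 27.6250.
So a = μs = 25.14, b = (1−μ)s = 2.49.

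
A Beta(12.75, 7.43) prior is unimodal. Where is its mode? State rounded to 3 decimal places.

The density x^(α−1)(1−x)^(β−1) is maximised at (α−1)/(α+β−2) = 11.75/18.18 = 0.646.

0.646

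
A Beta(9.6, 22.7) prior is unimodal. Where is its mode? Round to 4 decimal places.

With α,β > 1, mode = (α−1)/(α+β−2) = 8.6/30.3 = 0.2838.

0.2838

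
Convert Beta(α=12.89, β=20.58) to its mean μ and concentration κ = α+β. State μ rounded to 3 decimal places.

κ = α+β = 12.89+20.58 = 33.47; μ = α/κ = 12.89/33.47 = 0.385.

μ = 0.385, κ = 33.47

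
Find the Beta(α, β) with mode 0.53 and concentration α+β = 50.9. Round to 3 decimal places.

α = 26.917, β = 23.983

Mode = (α−1)/(κ−2) with κ = α+β, so α−1 = 0.53·48.9 = 25.917.
α = 26.917; β = κ − α = 23.983.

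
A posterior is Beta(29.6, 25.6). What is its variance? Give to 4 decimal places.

μ = 29.6/55.2 = 0.536232; Var = μ(1−μ)/(α+β+1) = 0.2486873/56.2 = 0.0044.

0.0044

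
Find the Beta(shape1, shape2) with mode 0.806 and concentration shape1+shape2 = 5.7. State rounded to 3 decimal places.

Mode = (shape1−1)/(κ−2) with κ = shape1+shape2, so shape1−1 = 0.806·3.7 = 2.982.
shape1 = 3.982; shape2 = κ − shape1 = 1.718.

shape1 = 3.982, shape2 = 1.718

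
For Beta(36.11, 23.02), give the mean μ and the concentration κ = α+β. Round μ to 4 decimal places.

μ = 0.6107, κ = 59.13

κ = α+β = 36.11+23.02 = 59.13; μ = α/κ = 36.11/59.13 = 0.6107.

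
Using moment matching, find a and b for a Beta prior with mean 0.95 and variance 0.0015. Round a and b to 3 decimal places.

Let s = a+b. The Beta variance is μ(1−μ)/(s+1).
So s+1 = μ(1−μ)/σ² = (0.95×0.05)/0.0015 = 0.0475/0.0015 = 31.6667, giving s = 30.6667.
Then a = μs = 0.95×30.6667 = 29.133 and b = (1−μ)s = 0.05×30.6667 = 1.533.

a = 29.133, b = 1.533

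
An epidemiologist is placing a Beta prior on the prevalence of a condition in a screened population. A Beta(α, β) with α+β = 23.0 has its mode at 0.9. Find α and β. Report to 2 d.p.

α = 19.90, β = 3.10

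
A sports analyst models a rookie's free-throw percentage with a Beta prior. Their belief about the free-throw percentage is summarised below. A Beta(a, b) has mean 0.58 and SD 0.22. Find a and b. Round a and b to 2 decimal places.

Variance = 0.22² = 0.0484. The moment-matching identity a+b = μ(1−μ)/Var − 1 gives
a+b = 0.2436/0.0484 − 1 = 4.0331, so a = μ·4.0331 = 2.34 and b = (1−μ)·4.0331 = 1.69.

a = 2.34, b = 1.69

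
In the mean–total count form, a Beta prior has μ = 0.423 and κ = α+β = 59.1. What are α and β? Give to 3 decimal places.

Split κ in proportion μ : (1−μ): α = 0.423·59.1 = 24.999, β = 59.1 − 24.999 = 34.101.

α = 24.999, β = 34.101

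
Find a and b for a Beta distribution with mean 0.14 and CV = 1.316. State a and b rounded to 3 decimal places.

Var = (CV·μ)² = (1.316×0.14)² = 0.033944.
a+b = μ(1−μ)/Var − 1 = 0.1204/0.033944 − 1 = 2.5470.
Thus a = 0.14·2.5470 = 0.357 and b = 0.86·2.5470 = 2.190.

a = 0.357, b = 2.190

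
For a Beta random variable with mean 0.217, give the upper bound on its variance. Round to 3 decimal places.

Var = μ(1−μ)/(α+β+1), which approaches μ(1−μ) as α+β → 0.
So the supremum is μ(1−μ) = 0.217×0.783 = 0.170.

0.170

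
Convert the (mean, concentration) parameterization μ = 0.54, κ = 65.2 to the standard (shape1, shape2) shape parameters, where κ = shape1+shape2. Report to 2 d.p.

shape1 = 35.21, shape2 = 29.99

Split κ in proportion μ : (1−μ): shape1 = 0.54·65.2 = 35.21, shape2 = 65.2 − 35.21 = 29.99.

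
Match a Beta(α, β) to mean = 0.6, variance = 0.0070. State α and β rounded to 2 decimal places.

α = 19.97, β = 13.31

By moment matching, α+β = μ(1−μ)/σ² − 1 = (0.6·0.4)/0.0070 − 1 = 34.2857 − 1 = 33.2857.
Since α/(α+β) = μ, α = 0.6·33.2857 = 19.97 and β = 0.4·33.2857 = 13.31.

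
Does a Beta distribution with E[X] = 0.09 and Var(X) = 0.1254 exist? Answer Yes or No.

No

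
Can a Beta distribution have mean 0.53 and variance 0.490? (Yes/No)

The Beta variance bound is σ² < μ(1−μ).
Here μ(1−μ) = 0.53×0.47 = 0.2491, and 0.490 ≥ 0.2491.

No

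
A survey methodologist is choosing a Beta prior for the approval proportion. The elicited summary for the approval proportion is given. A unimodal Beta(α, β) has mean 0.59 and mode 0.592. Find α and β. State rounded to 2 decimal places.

Let s = α+β. Mean gives α = μs = 0.59s; mode gives (α−1)/(s−2) = 0.592.
Substituting: 0.59s − 1 = 0.592(s−2) = 0.592s − 1.184, so -0.002s = -0.184 and s = 92.0000.
Then α = 0.59×92.0000 = 54.28 and β = s−α = 37.72.

α = 54.28, β = 37.72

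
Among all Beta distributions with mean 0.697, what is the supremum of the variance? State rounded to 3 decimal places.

0.211

For fixed mean μ the Beta variance is μ(1−μ)/(α+β+1), increasing as α+β decreases.
Its least upper bound (not attained) is μ(1−μ) = 0.697·0.303 = 0.211.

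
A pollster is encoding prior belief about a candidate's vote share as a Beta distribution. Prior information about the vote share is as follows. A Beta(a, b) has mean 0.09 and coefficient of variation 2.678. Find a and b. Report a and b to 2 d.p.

σ = CV·μ = 2.678×0.09 = 0.24102, so σ² = 0.058091.
s+1 = μ(1−μ)/σ² = 0.0819/0.058091 = 1.4099, so s = a+b = 0.4099.
a = μs = 0.04, b = (1−μ)s = 0.37.

a = 0.04, b = 0.37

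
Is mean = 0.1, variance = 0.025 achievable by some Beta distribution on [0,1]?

The Beta variance bound is σ² < μ(1−μ).
Here μ(1−μ) = 0.1×0.9 = 0.09, and 0.025 < 0.09.

Yes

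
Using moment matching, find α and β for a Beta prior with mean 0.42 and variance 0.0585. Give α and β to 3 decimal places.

By moment matching, α+β = μ(1−μ)/σ² − 1 = (0.42·0.58)/0.0585 − 1 = 4.1641 − 1 = 3.1641.
Since α/(α+β) = μ, α = 0.42·3.1641 = 1.329 and β = 0.58·3.1641 = 1.835.

α = 1.329, β = 1.835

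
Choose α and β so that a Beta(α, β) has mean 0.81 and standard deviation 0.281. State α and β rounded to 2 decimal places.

α = 0.77, β = 0.18

Variance = 0.281² = 0.078961. The moment-matching identity α+β = μ(1−μ)/Var − 1 gives
α+β = 0.1539/0.078961 − 1 = 0.9491, so α = μ·0.9491 = 0.77 and β = (1−μ)·0.9491 = 0.18.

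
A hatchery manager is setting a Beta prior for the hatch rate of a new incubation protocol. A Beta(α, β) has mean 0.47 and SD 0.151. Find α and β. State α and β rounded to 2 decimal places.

α = 4.66, β = 5.26

First σ² = 0.022801. Setting α = μn, β = (1−μ)n with n = α+β,
μ(1−μ)/(n+1) = 0.022801 ⇒ n+1 = 0.2491/0.022801 = 10.9250 ⇒ n = 9.9250.
Hence α = 0.47×9.9250 = 4.66, β = 0.53×9.9250 = 5.26.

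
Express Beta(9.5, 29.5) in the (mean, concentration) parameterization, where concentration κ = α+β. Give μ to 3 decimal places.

μ = 0.244, κ = 39.0

κ = α+β = 9.5+29.5 = 39.0; μ = α/κ = 9.5/39.0 = 0.244.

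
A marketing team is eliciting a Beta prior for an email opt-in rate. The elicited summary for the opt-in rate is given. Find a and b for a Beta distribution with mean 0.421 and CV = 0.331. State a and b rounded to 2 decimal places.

a = 4.86, b = 6.69

σ = CV·μ = 0.331×0.421 = 0.13935, so σ² = 0.019419.
s+1 = μ(1−μ)/σ² = 0.243759/0.019419 = 12.5528, so s = a+b = 11.5528.
a = μs = 4.86, b = (1−μ)s = 6.69.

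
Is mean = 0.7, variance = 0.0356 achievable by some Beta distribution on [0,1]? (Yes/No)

Yes

For any Beta, Var(X) < E[X]·(1−E[X]).
Here μ(1−μ) = 0.7×0.3 = 0.21, and 0.0356 < 0.21.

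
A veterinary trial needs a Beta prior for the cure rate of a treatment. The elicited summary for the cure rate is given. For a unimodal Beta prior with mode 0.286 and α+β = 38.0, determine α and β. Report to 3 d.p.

Since the density peak of Beta(α,β) is at (α−1)/(α+β−2),
α = 1 + 0.286(38.0−2) = 11.296 and β = 38.0 − 11.296 = 26.704.

α = 11.296, β = 26.704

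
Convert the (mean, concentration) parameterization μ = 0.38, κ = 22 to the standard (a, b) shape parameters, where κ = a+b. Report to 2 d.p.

Split κ in proportion μ : (1−μ): a = 0.38·22 = 8.36, b = 22 − 8.36 = 13.64.

a = 8.36, b = 13.64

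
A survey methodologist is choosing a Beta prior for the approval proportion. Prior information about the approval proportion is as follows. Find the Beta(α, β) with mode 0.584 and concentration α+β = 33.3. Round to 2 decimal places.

α = 19.28, β = 14.02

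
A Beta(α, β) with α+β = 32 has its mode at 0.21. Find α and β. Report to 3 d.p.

Mode = (α−1)/(κ−2) with κ = α+β, so α−1 = 0.21·30 = 6.300.
α = 7.300; β = κ − α = 24.700.

α = 7.300, β = 24.700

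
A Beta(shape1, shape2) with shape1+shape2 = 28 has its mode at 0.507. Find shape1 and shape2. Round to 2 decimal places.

shape1 = 14.18, shape2 = 13.82

Mode = (shape1−1)/(κ−2) with κ = shape1+shape2, so shape1−1 = 0.507·26 = 13.18.
shape1 = 14.18; shape2 = κ − shape1 = 13.82.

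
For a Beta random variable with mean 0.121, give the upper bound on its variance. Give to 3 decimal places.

For fixed mean μ the Beta variance is μ(1−μ)/(α+β+1), increasing as α+β decreases.
Its least upper bound (not attained) is μ(1−μ) = 0.121·0.879 = 0.106.

0.106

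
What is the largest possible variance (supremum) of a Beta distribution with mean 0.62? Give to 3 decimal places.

0.236

Var = μ(1−μ)/(α+β+1), which approaches μ(1−μ) as α+β → 0.
So the supremum is μ(1−μ) = 0.62×0.38 = 0.236.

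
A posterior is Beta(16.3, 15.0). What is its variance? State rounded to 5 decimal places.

μ = 16.3/31.3 = 0.520767; Var = μ(1−μ)/(α+β+1) = 0.2495687/32.3 = 0.00773.

0.00773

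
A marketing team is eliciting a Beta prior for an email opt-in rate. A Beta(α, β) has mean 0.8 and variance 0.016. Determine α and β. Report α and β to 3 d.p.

Let s = α+β. The Beta variance is μ(1−μ)/(s+1).
So s+1 = μ(1−μ)/σ² = (0.8×0.2)/0.016 = 0.16/0.016 = 10.0000, giving s = 9.0000.
Then α = μs = 0.8×9.0000 = 7.200 and β = (1−μ)s = 0.2×9.0000 = 1.800.

α = 7.200, β = 1.800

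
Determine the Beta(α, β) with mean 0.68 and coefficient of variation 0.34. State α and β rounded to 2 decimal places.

α = 2.09, β = 0.98

σ = CV·μ = 0.34×0.68 = 0.23120, so σ² = 0.053453.
s+1 = μ(1−μ)/σ² = 0.2176/0.053453 = 4.0708, so s = α+β = 3.0708.
α = μs = 2.09, β = (1−μ)s = 0.98.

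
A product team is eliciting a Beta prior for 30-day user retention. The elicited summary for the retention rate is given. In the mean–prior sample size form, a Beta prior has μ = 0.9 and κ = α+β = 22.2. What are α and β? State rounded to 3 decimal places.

Split κ in proportion μ : (1−μ): α = 0.9·22.2 = 19.980, β = 22.2 − 19.980 = 2.220.

α = 19.980, β = 2.220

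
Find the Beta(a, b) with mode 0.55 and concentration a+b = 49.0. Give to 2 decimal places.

a = 26.85, b = 22.15

For a,b>1 the mode is (a−1)/(a+b−2), so a = mode·(κ−2)+1 = 0.55×47.0+1 = 26.85.
And b = (1−mode)·(κ−2)+1 = 0.45×47.0+1 = 22.15.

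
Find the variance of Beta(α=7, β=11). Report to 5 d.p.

μ = 7/18 = 0.388889; Var = μ(1−μ)/(α+β+1) = 0.2376543/19 = 0.01251.

0.01251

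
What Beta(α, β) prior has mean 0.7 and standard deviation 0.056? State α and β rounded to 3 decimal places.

First σ² = 0.003136. Setting α = μn, β = (1−μ)n with n = α+β,
μ(1−μ)/(n+1) = 0.003136 ⇒ n+1 = 0.21/0.003136 = 66.9643 ⇒ n = 65.9643.
Hence α = 0.7×65.9643 = 46.175, β = 0.3×65.9643 = 19.789.

α = 46.175, β = 19.789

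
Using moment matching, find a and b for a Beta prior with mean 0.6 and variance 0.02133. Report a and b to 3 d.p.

a = 6.151, b = 4.101

By moment matching, a+b = μ(1−μ)/σ² − 1 = (0.6·0.4)/0.02133 − 1 = 11.2518 − 1 = 10.2518.
Since a/(a+b) = μ, a = 0.6·10.2518 = 6.151 and b = 0.4·10.2518 = 4.101.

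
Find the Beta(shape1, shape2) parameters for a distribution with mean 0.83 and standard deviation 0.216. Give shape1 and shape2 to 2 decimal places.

First σ² = 0.046656. Setting shape1 = μn, shape2 = (1−μ)n with n = shape1+shape2,
μ(1−μ)/(n+1) = 0.046656 ⇒ n+1 = 0.1411/0.046656 = 3.0243 ⇒ n = 2.0243.
Hence shape1 = 0.83×2.0243 = 1.68, shape2 = 0.17×2.0243 = 0.34.

shape1 = 1.68, shape2 = 0.34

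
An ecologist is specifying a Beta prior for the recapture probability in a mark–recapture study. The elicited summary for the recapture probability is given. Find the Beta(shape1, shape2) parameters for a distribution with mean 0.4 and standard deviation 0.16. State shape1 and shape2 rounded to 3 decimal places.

shape1 = 3.350, shape2 = 5.025

σ² = 0.16² = 0.0256.
With s = shape1+shape2, Var = μ(1−μ)/(s+1), so s+1 = (0.4×0.6)/0.0256 = 9.3750 and s = 8.3750.
shape1 = μs = 3.350, shape2 = (1−μ)s = 5.025.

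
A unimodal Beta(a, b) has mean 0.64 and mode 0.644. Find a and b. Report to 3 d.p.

a = 46.080, b = 25.920

Let s = a+b. Mean gives a = μs = 0.64s; mode gives (a−1)/(s−2) = 0.644.
Substituting: 0.64s − 1 = 0.644(s−2) = 0.644s − 1.288, so -0.004s = -0.288 and s = 72.0000.
Then a = 0.64×72.0000 = 46.080 and b = s−a = 25.920.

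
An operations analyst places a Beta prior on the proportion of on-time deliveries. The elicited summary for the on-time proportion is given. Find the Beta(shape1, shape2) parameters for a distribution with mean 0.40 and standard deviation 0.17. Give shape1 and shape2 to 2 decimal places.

shape1 = 2.92, shape2 = 4.38

First σ² = 0.0289. Setting shape1 = μn, shape2 = (1−μ)n with n = shape1+shape2,
μ(1−μ)/(n+1) = 0.0289 ⇒ n+1 = 0.2400/0.0289 = 8.3045 ⇒ n = 7.3045.
Hence shape1 = 0.40×7.3045 = 2.92, shape2 = 0.60×7.3045 = 4.38.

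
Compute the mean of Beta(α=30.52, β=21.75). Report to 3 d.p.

0.584

The Beta mean is α/(α+β) = 30.52/(30.52+21.75) = 0.584.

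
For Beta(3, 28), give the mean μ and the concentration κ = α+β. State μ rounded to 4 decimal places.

μ = 0.0968, κ = 31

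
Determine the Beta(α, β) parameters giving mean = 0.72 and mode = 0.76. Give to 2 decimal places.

With s = α+β: μ = α/s and mode = (α−1)/(s−2). Eliminating α = μs,
μs − 1 = m(s−2) ⇒ s(μ−m) = 1−2m ⇒ s = -0.52/-0.04 = 13.0000.
So α = μs = 9.36, β = (1−μ)s = 3.64.

α = 9.36, β = 3.64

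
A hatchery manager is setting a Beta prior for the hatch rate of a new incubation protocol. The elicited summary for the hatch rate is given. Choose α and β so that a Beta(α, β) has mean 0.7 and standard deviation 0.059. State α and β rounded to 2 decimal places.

σ² = 0.059² = 0.003481.
With s = α+β, Var = μ(1−μ)/(s+1), so s+1 = (0.7×0.3)/0.003481 = 60.3275 and s = 59.3275.
α = μs = 41.53, β = (1−μ)s = 17.80.

α = 41.53, β = 17.80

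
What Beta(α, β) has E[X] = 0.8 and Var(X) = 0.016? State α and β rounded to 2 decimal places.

α = 7.20, β = 1.80

Let s = α+β. The Beta variance is μ(1−μ)/(s+1).
So s+1 = μ(1−μ)/σ² = (0.8×0.2)/0.016 = 0.16/0.016 = 10.0000, giving s = 9.0000.
Then α = μs = 0.8×9.0000 = 7.20 and β = (1−μ)s = 0.2×9.0000 = 1.80.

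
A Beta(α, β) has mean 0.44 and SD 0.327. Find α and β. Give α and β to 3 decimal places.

α = 0.574, β = 0.730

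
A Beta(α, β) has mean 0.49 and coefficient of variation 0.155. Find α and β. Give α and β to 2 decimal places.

Var = (CV·μ)² = (0.155×0.49)² = 0.005768.
α+β = μ(1−μ)/Var − 1 = 0.2499/0.005768 − 1 = 42.3222.
Thus α = 0.49·42.3222 = 20.74 and β = 0.51·42.3222 = 21.58.

α = 20.74, β = 21.58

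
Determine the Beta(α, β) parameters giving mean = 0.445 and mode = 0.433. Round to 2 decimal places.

Let s = α+β. Mean gives α = μs = 0.445s; mode gives (α−1)/(s−2) = 0.433.
Substituting: 0.445s − 1 = 0.433(s−2) = 0.433s − 0.866, so 0.012s = 0.134 and s = 11.1667.
Then α = 0.445×11.1667 = 4.97 and β = s−α = 6.20.

α = 4.97, β = 6.20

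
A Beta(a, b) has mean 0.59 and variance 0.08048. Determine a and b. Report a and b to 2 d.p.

Write ν = a+b; then a = μν and Var = μ(1−μ)/(ν+1).
ν = μ(1−μ)/Var − 1 = 0.2419/0.08048 − 1 = 2.0057.
a = 0.59·2.0057 = 1.18, b = 0.41·2.0057 = 0.82.

a = 1.18, b = 0.82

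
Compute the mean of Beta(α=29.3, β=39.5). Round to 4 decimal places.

The Beta mean is α/(α+β) = 29.3/(29.3+39.5) = 0.4259.

0.4259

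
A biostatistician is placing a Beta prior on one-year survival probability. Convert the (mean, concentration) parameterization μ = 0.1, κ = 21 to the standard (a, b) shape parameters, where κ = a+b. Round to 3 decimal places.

a = 2.100, b = 18.900

Split κ in proportion μ : (1−μ): a = 0.1·21 = 2.100, b = 21 − 2.100 = 18.900.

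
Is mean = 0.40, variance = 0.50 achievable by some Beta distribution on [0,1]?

No

A Beta with mean μ has variance μ(1−μ)/(α+β+1) < μ(1−μ).
Here μ(1−μ) = 0.40×0.60 = 0.2400, and 0.50 ≥ 0.2400.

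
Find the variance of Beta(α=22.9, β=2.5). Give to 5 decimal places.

0.00336

Var = αβ/[(α+β)²(α+β+1)] = (22.9×2.5)/(25.4²×26.4) = 57.25/17032.224 = 0.00336.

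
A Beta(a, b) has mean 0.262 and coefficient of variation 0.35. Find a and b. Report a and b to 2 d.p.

a = 5.76, b = 16.23

σ = CV·μ = 0.35×0.262 = 0.09170, so σ² = 0.008409.
s+1 = μ(1−μ)/σ² = 0.193356/0.008409 = 22.9942, so s = a+b = 21.9942.
a = μs = 5.76, b = (1−μ)s = 16.23.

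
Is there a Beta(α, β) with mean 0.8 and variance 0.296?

A Beta with mean μ has variance μ(1−μ)/(α+β+1) < μ(1−μ).
Here μ(1−μ) = 0.8×0.2 = 0.16, and 0.296 ≥ 0.16.

No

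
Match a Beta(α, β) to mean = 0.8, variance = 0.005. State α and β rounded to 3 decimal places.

Write ν = α+β; then α = μν and Var = μ(1−μ)/(ν+1).
ν = μ(1−μ)/Var − 1 = 0.16/0.005 − 1 = 31.0000.
α = 0.8·31.0000 = 24.800, β = 0.2·31.0000 = 6.200.

α = 24.800, β = 6.200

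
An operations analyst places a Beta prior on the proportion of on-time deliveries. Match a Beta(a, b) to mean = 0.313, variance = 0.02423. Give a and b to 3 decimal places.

Write ν = a+b; then a = μν and Var = μ(1−μ)/(ν+1).
ν = μ(1−μ)/Var − 1 = 0.215031/0.02423 − 1 = 7.8746.
a = 0.313·7.8746 = 2.465, b = 0.687·7.8746 = 5.410.

a = 2.465, b = 5.410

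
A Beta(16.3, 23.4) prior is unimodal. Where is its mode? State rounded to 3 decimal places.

With α,β > 1, mode = (α−1)/(α+β−2) = 15.3/37.7 = 0.406.

0.406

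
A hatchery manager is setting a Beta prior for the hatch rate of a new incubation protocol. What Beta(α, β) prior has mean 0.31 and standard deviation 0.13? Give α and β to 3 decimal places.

σ² = 0.13² = 0.0169.
With s = α+β, Var = μ(1−μ)/(s+1), so s+1 = (0.31×0.69)/0.0169 = 12.6568 and s = 11.6568.
α = μs = 3.614, β = (1−μ)s = 8.043.

α = 3.614, β = 8.043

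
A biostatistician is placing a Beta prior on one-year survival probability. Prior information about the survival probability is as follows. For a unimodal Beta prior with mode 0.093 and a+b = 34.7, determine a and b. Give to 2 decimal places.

a = 4.04, b = 30.66

Since the density peak of Beta(a,b) is at (a−1)/(a+b−2),
a = 1 + 0.093(34.7−2) = 4.04 and b = 34.7 − 4.04 = 30.66.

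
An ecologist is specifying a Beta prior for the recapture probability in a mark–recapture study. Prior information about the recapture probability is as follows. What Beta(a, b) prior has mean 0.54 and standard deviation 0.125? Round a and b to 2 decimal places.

a = 8.04, b = 6.85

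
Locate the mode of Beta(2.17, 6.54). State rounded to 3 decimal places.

The density x^(α−1)(1−x)^(β−1) is maximised at (α−1)/(α+β−2) = 1.17/6.71 = 0.174.

0.174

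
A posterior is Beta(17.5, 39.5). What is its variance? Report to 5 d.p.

0.00367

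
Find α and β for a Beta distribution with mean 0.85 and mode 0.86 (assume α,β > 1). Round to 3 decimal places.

Let s = α+β. Mean gives α = μs = 0.85s; mode gives (α−1)/(s−2) = 0.86.
Substituting: 0.85s − 1 = 0.86(s−2) = 0.86s − 1.72, so -0.01s = -0.72 and s = 72.0000.
Then α = 0.85×72.0000 = 61.200 and β = s−α = 10.800.

α = 61.200, β = 10.800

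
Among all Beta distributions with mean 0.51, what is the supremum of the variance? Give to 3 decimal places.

Var = μ(1−μ)/(α+β+1), which approaches μ(1−μ) as α+β → 0.
So the supremum is μ(1−μ) = 0.51×0.49 = 0.250.

0.250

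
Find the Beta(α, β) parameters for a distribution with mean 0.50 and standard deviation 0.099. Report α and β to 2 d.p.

α = 12.25, β = 12.25

σ² = 0.099² = 0.009801.
With s = α+β, Var = μ(1−μ)/(s+1), so s+1 = (0.50×0.50)/0.009801 = 25.5076 and s = 24.5076.
α = μs = 12.25, β = (1−μ)s = 12.25.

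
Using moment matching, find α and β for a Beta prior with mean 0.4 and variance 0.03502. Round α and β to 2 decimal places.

α = 2.34, β = 3.51

Write ν = α+β; then α = μν and Var = μ(1−μ)/(ν+1).
ν = μ(1−μ)/Var − 1 = 0.24/0.03502 − 1 = 5.8532.
α = 0.4·5.8532 = 2.34, β = 0.6·5.8532 = 3.51.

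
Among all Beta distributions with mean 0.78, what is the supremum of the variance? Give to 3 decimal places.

For fixed mean μ the Beta variance is μ(1−μ)/(α+β+1), increasing as α+β decreases.
Its least upper bound (not attained) is μ(1−μ) = 0.78·0.22 = 0.172.

0.172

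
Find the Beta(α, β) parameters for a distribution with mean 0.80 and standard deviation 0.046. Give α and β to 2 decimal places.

First σ² = 0.002116. Setting α = μn, β = (1−μ)n with n = α+β,
μ(1−μ)/(n+1) = 0.002116 ⇒ n+1 = 0.1600/0.002116 = 75.6144 ⇒ n = 74.6144.
Hence α = 0.80×74.6144 = 59.69, β = 0.20×74.6144 = 14.92.

α = 59.69, β = 14.92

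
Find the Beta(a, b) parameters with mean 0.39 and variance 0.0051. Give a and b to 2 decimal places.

a = 17.80, b = 27.84

By moment matching, a+b = μ(1−μ)/σ² − 1 = (0.39·0.61)/0.0051 − 1 = 46.6471 − 1 = 45.6471.
Since a/(a+b) = μ, a = 0.39·45.6471 = 17.80 and b = 0.61·45.6471 = 27.84.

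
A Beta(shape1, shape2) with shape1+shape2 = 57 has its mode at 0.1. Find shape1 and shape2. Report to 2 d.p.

shape1 = 6.50, shape2 = 50.50

For shape1,shape2>1 the mode is (shape1−1)/(shape1+shape2−2), so shape1 = mode·(κ−2)+1 = 0.1×55+1 = 6.50.
And shape2 = (1−mode)·(κ−2)+1 = 0.9×55+1 = 50.50.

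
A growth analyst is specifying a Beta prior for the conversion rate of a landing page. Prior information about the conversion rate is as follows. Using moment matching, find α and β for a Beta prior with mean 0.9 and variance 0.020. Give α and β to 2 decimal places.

α = 3.15, β = 0.35

Let s = α+β. The Beta variance is μ(1−μ)/(s+1).
So s+1 = μ(1−μ)/σ² = (0.9×0.1)/0.020 = 0.09/0.020 = 4.5000, giving s = 3.5000.
Then α = μs = 0.9×3.5000 = 3.15 and β = (1−μ)s = 0.1×3.5000 = 0.35.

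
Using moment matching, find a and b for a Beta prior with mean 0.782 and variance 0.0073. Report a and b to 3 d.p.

Let s = a+b. The Beta variance is μ(1−μ)/(s+1).
So s+1 = μ(1−μ)/σ² = (0.782×0.218)/0.0073 = 0.170476/0.0073 = 23.3529, giving s = 22.3529.
Then a = μs = 0.782×22.3529 = 17.480 and b = (1−μ)s = 0.218×22.3529 = 4.873.

a = 17.480, b = 4.873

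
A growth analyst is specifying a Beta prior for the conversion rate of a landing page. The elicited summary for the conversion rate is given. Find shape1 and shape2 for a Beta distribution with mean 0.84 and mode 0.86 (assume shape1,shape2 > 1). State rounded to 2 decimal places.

With s = shape1+shape2: μ = shape1/s and mode = (shape1−1)/(s−2). Eliminating shape1 = μs,
μs − 1 = m(s−2) ⇒ s(μ−m) = 1−2m ⇒ s = -0.72/-0.02 = 36.0000.
So shape1 = μs = 30.24, shape2 = (1−μ)s = 5.76.

shape1 = 30.24, shape2 = 5.76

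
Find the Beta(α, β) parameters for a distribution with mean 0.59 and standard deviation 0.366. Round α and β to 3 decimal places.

Variance = 0.366² = 0.133956. The moment-matching identity α+β = μ(1−μ)/Var − 1 gives
α+β = 0.2419/0.133956 − 1 = 0.8058, so α = μ·0.8058 = 0.475 and β = (1−μ)·0.8058 = 0.330.

α = 0.475, β = 0.330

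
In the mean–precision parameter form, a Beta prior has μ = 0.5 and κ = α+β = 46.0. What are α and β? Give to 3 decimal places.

α = μκ = 0.5×46.0 = 23.000 and β = (1−μ)κ = 0.5×46.0 = 23.000.

α = 23.000, β = 23.000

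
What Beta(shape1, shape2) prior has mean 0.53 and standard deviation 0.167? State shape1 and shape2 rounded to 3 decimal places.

shape1 = 4.204, shape2 = 3.728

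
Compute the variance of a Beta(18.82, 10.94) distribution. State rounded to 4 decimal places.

0.0076

Var = αβ/[(α+β)²(α+β+1)] = (18.82×10.94)/(29.76²×30.76) = 205.8908/27242.827776 = 0.0076.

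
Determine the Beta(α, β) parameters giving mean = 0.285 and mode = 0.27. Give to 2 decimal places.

α = 8.74, β = 21.93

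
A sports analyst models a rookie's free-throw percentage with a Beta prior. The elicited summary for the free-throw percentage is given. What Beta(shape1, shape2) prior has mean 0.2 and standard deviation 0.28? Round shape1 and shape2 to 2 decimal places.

shape1 = 0.21, shape2 = 0.83

First σ² = 0.0784. Setting shape1 = μn, shape2 = (1−μ)n with n = shape1+shape2,
μ(1−μ)/(n+1) = 0.0784 ⇒ n+1 = 0.16/0.0784 = 2.0408 ⇒ n = 1.0408.
Hence shape1 = 0.2×1.0408 = 0.21, shape2 = 0.8×1.0408 = 0.83.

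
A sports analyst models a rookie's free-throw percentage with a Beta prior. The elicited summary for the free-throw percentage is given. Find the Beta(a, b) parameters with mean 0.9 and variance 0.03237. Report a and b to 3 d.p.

a = 1.602, b = 0.178

By moment matching, a+b = μ(1−μ)/σ² − 1 = (0.9·0.1)/0.03237 − 1 = 2.7804 − 1 = 1.7804.
Since a/(a+b) = μ, a = 0.9·1.7804 = 1.602 and b = 0.1·1.7804 = 0.178.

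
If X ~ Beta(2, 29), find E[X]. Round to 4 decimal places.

The Beta mean is α/(α+β) = 2/(2+29) = 0.0645.

0.0645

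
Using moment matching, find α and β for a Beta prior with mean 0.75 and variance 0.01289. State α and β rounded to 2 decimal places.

By moment matching, α+β = μ(1−μ)/σ² − 1 = (0.75·0.25)/0.01289 − 1 = 14.5462 − 1 = 13.5462.
Since α/(α+β) = μ, α = 0.75·13.5462 = 10.16 and β = 0.25·13.5462 = 3.39.

α = 10.16, β = 3.39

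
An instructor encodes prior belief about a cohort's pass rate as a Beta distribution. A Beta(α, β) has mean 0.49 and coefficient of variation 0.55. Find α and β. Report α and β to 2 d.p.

α = 1.20, β = 1.24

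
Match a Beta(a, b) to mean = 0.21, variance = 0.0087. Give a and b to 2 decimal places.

Write ν = a+b; then a = μν and Var = μ(1−μ)/(ν+1).
ν = μ(1−μ)/Var − 1 = 0.1659/0.0087 − 1 = 18.0690.
a = 0.21·18.0690 = 3.79, b = 0.79·18.0690 = 14.27.

a = 3.79, b = 14.27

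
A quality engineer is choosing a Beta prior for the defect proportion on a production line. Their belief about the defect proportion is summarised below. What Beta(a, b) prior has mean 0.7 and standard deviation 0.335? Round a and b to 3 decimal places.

Variance = 0.335² = 0.112225. The moment-matching identity a+b = μ(1−μ)/Var − 1 gives
a+b = 0.21/0.112225 − 1 = 0.8712, so a = μ·0.8712 = 0.610 and b = (1−μ)·0.8712 = 0.261.

a = 0.610, b = 0.261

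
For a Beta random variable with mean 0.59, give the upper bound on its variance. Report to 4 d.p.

Var = μ(1−μ)/(α+β+1), which approaches μ(1−μ) as α+β → 0.
So the supremum is μ(1−μ) = 0.59×0.41 = 0.2419.

0.2419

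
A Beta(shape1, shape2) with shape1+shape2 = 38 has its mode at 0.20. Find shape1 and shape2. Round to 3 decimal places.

Mode = (shape1−1)/(κ−2) with κ = shape1+shape2, so shape1−1 = 0.20·36 = 7.200.
shape1 = 8.200; shape2 = κ − shape1 = 29.800.

shape1 = 8.200, shape2 = 29.800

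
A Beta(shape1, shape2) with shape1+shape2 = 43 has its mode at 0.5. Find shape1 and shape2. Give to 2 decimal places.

For shape1,shape2>1 the mode is (shape1−1)/(shape1+shape2−2), so shape1 = mode·(κ−2)+1 = 0.5×41+1 = 21.50.
And shape2 = (1−mode)·(κ−2)+1 = 0.5×41+1 = 21.50.

shape1 = 21.50, shape2 = 21.50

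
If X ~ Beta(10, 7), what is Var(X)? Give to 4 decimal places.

0.0135

μ = 10/17 = 0.588235; Var = μ(1−μ)/(α+β+1) = 0.2422145/18 = 0.0135.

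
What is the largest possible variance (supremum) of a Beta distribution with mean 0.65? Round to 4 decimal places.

0.2275

For fixed mean μ the Beta variance is μ(1−μ)/(α+β+1), increasing as α+β decreases.
Its least upper bound (not attained) is μ(1−μ) = 0.65·0.35 = 0.2275.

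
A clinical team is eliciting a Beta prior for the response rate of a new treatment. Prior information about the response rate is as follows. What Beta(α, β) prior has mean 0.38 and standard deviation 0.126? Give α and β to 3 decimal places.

α = 5.259, β = 8.581

Variance = 0.126² = 0.015876. The moment-matching identity α+β = μ(1−μ)/Var − 1 gives
α+β = 0.2356/0.015876 − 1 = 13.8400, so α = μ·13.8400 = 5.259 and β = (1−μ)·13.8400 = 8.581.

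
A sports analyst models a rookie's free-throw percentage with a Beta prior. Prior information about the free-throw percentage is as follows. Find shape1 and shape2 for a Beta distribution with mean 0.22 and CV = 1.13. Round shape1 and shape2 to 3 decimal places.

shape1 = 0.391, shape2 = 1.386

σ = CV·μ = 1.13×0.22 = 0.24860, so σ² = 0.061802.
s+1 = μ(1−μ)/σ² = 0.1716/0.061802 = 2.7766, so s = shape1+shape2 = 1.7766.
shape1 = μs = 0.391, shape2 = (1−μ)s = 1.386.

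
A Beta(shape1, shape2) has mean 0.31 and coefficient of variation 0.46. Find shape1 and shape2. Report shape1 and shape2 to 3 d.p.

Var = (CV·μ)² = (0.46×0.31)² = 0.020335.
shape1+shape2 = μ(1−μ)/Var − 1 = 0.2139/0.020335 − 1 = 9.5189.
Thus shape1 = 0.31·9.5189 = 2.951 and shape2 = 0.69·9.5189 = 6.568.

shape1 = 2.951, shape2 = 6.568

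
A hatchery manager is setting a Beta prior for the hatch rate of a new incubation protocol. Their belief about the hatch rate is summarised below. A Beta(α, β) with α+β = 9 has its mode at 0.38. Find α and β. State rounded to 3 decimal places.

Since the density peak of Beta(α,β) is at (α−1)/(α+β−2),
α = 1 + 0.38(9−2) = 3.660 and β = 9 − 3.660 = 5.340.

α = 3.660, β = 5.340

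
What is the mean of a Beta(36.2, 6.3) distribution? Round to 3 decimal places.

0.852

E[X] = α/(α+β) = 36.2/42.5 = 0.852.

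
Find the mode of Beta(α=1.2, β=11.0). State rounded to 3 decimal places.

With α,β > 1, mode = (α−1)/(α+β−2) = 0.2/10.2 = 0.020.

0.020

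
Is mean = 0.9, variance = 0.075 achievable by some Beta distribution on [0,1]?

For any Beta, Var(X) < E[X]·(1−E[X]).
Here μ(1−μ) = 0.9×0.1 = 0.09, and 0.075 < 0.09.

Yes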